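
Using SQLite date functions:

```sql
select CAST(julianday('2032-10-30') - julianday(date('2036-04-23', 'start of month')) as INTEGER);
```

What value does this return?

-1249

`start of month` rewinds 2036-04-23 to 2036-04-01.
1 day remains in October 2032 after the 30th (31 − 30).
Full months from November 2032 through March 2036 contribute their day counts.
Then 1 day into April 2036.
Total: 1 + 30 + 31 + 31 + 28 + 31 + 30 + 31 + 30 + 31 + 31 + 30 + 31 + 30 + 31 + 31 + 28 + 31 + 30 + 31 + 30 + 31 + 31 + 30 + 31 + 30 + 31 + 31 + 28 + 31 + 30 + 31 + 30 + 31 + 31 + 30 + 31 + 30 + 31 + 31 + 29 + 31 + 1 = 1249.
The subtraction is earlier − later, so the result is −1249 → -1249.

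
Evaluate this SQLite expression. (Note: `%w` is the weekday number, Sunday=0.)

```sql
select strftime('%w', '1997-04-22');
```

2

1997-04-22 is a Tuesday; with Sunday=0 that is 2.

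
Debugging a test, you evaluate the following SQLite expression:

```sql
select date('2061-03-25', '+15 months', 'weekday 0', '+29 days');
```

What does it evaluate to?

Adding +15 months to 2061-03-25 gives 2062-06-25.
`weekday 0` advances to the next Sunday; 2062-06-25 is already a Sunday, so it stays at 2062-06-25.
June 2062 has 30 days; 5 remain after the 25th, so 6 days reach 2062-07-01.
Advancing 23 more days within July lands on 2062-07-24.

2062-07-24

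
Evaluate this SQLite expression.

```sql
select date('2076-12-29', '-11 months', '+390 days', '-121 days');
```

Adding -11 months to 2076-12-29 gives 2076-01-29.
Applying '+390 days' to 2076-01-29: counting 390 days forward gives 2077-02-22.
Applying '-121 days' to 2077-02-22: counting 121 days back gives 2076-10-24.

2076-10-24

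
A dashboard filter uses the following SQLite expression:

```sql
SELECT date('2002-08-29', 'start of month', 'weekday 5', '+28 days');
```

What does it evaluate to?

`start of month` rewinds 2002-08-29 to 2002-08-01.
`weekday 5` advances to the next Friday; 2002-08-01 is a Thursday, so it moves forward to 2002-08-02.
Advancing 28 more days within August lands on 2002-08-30.

2002-08-30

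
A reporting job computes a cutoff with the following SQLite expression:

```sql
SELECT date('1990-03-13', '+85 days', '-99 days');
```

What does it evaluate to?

1990-02-27

Applying '+85 days' to 1990-03-13: counting 85 days forward gives 1990-06-06.
Applying '-99 days' to 1990-06-06: counting 99 days back gives 1990-02-27.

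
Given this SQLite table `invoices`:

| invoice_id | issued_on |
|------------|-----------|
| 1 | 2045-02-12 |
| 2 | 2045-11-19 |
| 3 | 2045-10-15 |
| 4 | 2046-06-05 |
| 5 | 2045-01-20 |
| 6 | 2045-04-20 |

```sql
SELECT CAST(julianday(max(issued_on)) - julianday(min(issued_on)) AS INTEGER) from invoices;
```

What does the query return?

MIN = 2045-01-20, MAX = 2046-06-05.
11 days remain in January 2045 after the 20th (31 − 20).
Full months from February 2045 through May 2046 contribute their day counts.
Then 5 days into June 2046.
Total: 11 + 28 + 31 + 30 + 31 + 30 + 31 + 31 + 30 + 31 + 30 + 31 + 31 + 28 + 31 + 30 + 31 + 5 = 501.

501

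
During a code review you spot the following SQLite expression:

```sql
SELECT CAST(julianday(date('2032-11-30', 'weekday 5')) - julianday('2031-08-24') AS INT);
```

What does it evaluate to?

467

`weekday 5` advances to the next Friday; 2032-11-30 is a Tuesday, so it moves forward to 2032-12-03.
7 days remain in August 2031 after the 24th (31 − 24).
Full months from September 2031 through November 2032 contribute their day counts.
Then 3 days into December 2032.
Total: 7 + 30 + 31 + 30 + 31 + 31 + 29 + 31 + 30 + 31 + 30 + 31 + 31 + 30 + 31 + 30 + 3 = 467.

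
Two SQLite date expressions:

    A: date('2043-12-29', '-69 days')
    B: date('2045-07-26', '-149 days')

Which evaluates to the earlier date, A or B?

A = 2043-10-21.
B = 2045-02-27.
A is earlier.

A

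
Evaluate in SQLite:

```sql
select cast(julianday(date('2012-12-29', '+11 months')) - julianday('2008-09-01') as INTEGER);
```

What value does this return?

1915

Adding +11 months to 2012-12-29 gives 2013-11-29.
29 days remain in September 2008 after the 1st (30 − 1).
Full months from October 2008 through October 2013 contribute their day counts.
Then 29 days into November 2013.
Total: 29 + 31 + 30 + 31 + 31 + 28 + 31 + 30 + 31 + 30 + 31 + 31 + 30 + 31 + 30 + 31 + 31 + 28 + 31 + 30 + 31 + 30 + 31 + 31 + 30 + 31 + 30 + 31 + 31 + 28 + 31 + 30 + 31 + 30 + 31 + 31 + 30 + 31 + 30 + 31 + 31 + 29 + 31 + 30 + 31 + 30 + 31 + 31 + 30 + 31 + 30 + 31 + 31 + 28 + 31 + 30 + 31 + 30 + 31 + 31 + 30 + 31 + 29 = 1915.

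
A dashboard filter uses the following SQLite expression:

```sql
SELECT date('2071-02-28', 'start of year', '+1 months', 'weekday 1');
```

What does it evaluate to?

2071-02-02

`start of year` rewinds 2071-02-28 to 2071-01-01.
Adding +1 month to 2071-01-01 gives 2071-02-01.
`weekday 1` advances to the next Monday; 2071-02-01 is a Sunday, so it moves forward to 2071-02-02.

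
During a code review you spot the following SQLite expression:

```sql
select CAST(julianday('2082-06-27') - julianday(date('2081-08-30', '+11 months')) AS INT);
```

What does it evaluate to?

Adding +11 months to 2081-08-30 gives 2082-07-30.
3 days remain in June 2082 after the 27th (30 − 27).
Then 30 days into July 2082.
Total: 3 + 30 = 33.
The subtraction is earlier − later, so the result is −33 → -33.

-33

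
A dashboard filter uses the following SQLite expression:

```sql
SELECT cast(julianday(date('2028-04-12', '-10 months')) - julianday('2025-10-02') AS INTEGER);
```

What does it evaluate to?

Adding -10 months to 2028-04-12 gives 2027-06-12.
29 days remain in October 2025 after the 2nd (31 − 2).
Full months from November 2025 through May 2027 contribute their day counts.
Then 12 days into June 2027.
Total: 29 + 30 + 31 + 31 + 28 + 31 + 30 + 31 + 30 + 31 + 31 + 30 + 31 + 30 + 31 + 31 + 28 + 31 + 30 + 31 + 12 = 618.

618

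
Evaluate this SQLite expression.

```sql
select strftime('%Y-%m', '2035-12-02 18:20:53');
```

`%Y-%m` extracts the year-month: 2035-12.

2035-12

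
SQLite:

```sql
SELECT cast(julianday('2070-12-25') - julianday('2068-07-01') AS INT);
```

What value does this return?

30 days remain in July 2068 after the 1st (31 − 1).
Full months from August 2068 through November 2070 contribute their day counts.
Then 25 days into December 2070.
Total: 30 + 31 + 30 + 31 + 30 + 31 + 31 + 28 + 31 + 30 + 31 + 30 + 31 + 31 + 30 + 31 + 30 + 31 + 31 + 28 + 31 + 30 + 31 + 30 + 31 + 31 + 30 + 31 + 30 + 25 = 907.

907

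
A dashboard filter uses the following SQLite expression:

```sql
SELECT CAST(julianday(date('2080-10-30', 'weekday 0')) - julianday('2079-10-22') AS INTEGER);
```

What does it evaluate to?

378

`weekday 0` advances to the next Sunday; 2080-10-30 is a Wednesday, so it moves forward to 2080-11-03.
9 days remain in October 2079 after the 22nd (31 − 22).
Full months from November 2079 through October 2080 contribute their day counts.
Then 3 days into November 2080.
Total: 9 + 30 + 31 + 31 + 29 + 31 + 30 + 31 + 30 + 31 + 31 + 30 + 31 + 3 = 378.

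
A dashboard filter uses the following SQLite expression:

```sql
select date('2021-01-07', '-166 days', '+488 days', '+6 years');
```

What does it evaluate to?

2027-11-25

Applying '-166 days' to 2021-01-07: counting 166 days back gives 2020-07-25.
Applying '+488 days' to 2020-07-25: counting 488 days forward gives 2021-11-25.
Adding +6 years to 2021-11-25 gives 2027-11-25.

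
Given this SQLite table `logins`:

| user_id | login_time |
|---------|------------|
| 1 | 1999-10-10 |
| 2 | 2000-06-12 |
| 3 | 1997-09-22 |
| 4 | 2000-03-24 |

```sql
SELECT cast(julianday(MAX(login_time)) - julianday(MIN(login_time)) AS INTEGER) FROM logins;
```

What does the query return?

994

MIN = 1997-09-22, MAX = 2000-06-12.
8 days remain in September 1997 after the 22nd (30 − 22).
Full months from October 1997 through May 2000 contribute their day counts.
Then 12 days into June 2000.
Total: 8 + 31 + 30 + 31 + 31 + 28 + 31 + 30 + 31 + 30 + 31 + 31 + 30 + 31 + 30 + 31 + 31 + 28 + 31 + 30 + 31 + 30 + 31 + 31 + 30 + 31 + 30 + 31 + 31 + 29 + 31 + 30 + 31 + 12 = 994.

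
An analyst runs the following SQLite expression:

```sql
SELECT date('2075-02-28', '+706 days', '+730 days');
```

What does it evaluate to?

2079-02-03

Applying '+706 days' to 2075-02-28: counting 706 days forward gives 2077-02-03.
Applying '+730 days' to 2077-02-03: counting 730 days forward gives 2079-02-03.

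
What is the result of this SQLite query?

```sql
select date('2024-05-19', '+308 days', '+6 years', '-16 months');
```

Applying '+308 days' to 2024-05-19: counting 308 days forward gives 2025-03-23.
Adding +6 years to 2025-03-23 gives 2031-03-23.
Adding -16 months to 2031-03-23 gives 2029-11-23.

2029-11-23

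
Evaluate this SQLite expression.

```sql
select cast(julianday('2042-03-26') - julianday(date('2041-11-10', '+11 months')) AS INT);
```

-198

Adding +11 months to 2041-11-10 gives 2042-10-10.
5 days remain in March 2042 after the 26th (31 − 26).
Full months from April 2042 through September 2042 contribute their day counts.
Then 10 days into October 2042.
Total: 5 + 30 + 31 + 30 + 31 + 31 + 30 + 10 = 198.
The subtraction is earlier − later, so the result is −198 → -198.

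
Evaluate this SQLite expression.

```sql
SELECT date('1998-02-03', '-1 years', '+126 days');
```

1997-06-09

Adding -1 year to 1998-02-03 gives 1997-02-03.
Applying '+126 days' to 1997-02-03: counting 126 days forward gives 1997-06-09.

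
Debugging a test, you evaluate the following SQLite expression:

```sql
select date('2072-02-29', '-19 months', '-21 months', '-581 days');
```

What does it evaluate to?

2067-03-28

Adding -19 months to 2072-02-29 gives 2070-07-29.
Adding -21 months to 2070-07-29 gives 2068-10-29.
Applying '-581 days' to 2068-10-29: counting 581 days back gives 2067-03-28.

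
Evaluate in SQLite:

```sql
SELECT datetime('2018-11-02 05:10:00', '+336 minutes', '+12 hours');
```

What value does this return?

2018-11-02 22:46:00

336 minutes = 5h 36m; +336 minutes from 2018-11-02 05:10:00 is 2018-11-02 10:46:00.
+12 hours from 2018-11-02 10:46:00 is 2018-11-02 22:46:00.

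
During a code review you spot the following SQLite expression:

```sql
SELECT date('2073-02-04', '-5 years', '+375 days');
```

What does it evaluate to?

Adding -5 years to 2073-02-04 gives 2068-02-04.
Applying '+375 days' to 2068-02-04: counting 375 days forward gives 2069-02-13.

2069-02-13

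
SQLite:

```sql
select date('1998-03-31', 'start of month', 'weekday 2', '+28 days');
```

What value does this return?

`start of month` rewinds 1998-03-31 to 1998-03-01.
`weekday 2` advances to the next Tuesday; 1998-03-01 is a Sunday, so it moves forward to 1998-03-03.
Advancing 28 more days within March lands on 1998-03-31.

1998-03-31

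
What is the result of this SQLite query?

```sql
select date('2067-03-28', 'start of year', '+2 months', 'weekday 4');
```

`start of year` rewinds 2067-03-28 to 2067-01-01.
Adding +2 months to 2067-01-01 gives 2067-03-01.
`weekday 4` advances to the next Thursday; 2067-03-01 is a Tuesday, so it moves forward to 2067-03-03.

2067-03-03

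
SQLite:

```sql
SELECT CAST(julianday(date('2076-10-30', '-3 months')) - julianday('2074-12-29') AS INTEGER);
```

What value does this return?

Adding -3 months to 2076-10-30 gives 2076-07-30.
2 days remain in December 2074 after the 29th (31 − 29).
Full months from January 2075 through June 2076 contribute their day counts.
Then 30 days into July 2076.
Total: 2 + 31 + 28 + 31 + 30 + 31 + 30 + 31 + 31 + 30 + 31 + 30 + 31 + 31 + 29 + 31 + 30 + 31 + 30 + 30 = 579.

579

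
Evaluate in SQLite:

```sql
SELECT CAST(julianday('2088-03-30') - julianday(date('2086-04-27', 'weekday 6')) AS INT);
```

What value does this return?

`weekday 6` advances to the next Saturday; 2086-04-27 is already a Saturday, so it stays at 2086-04-27.
3 days remain in April 2086 after the 27th (30 − 27).
Full months from May 2086 through February 2088 contribute their day counts.
Then 30 days into March 2088.
Total: 3 + 31 + 30 + 31 + 31 + 30 + 31 + 30 + 31 + 31 + 28 + 31 + 30 + 31 + 30 + 31 + 31 + 30 + 31 + 30 + 31 + 31 + 29 + 30 = 703.

703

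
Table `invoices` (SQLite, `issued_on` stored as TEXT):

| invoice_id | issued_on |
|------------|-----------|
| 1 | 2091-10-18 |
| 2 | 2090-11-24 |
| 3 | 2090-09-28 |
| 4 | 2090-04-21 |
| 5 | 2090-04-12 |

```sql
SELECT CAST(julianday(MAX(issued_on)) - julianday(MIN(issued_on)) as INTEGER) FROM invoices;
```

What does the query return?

MIN = 2090-04-12, MAX = 2091-10-18.
18 days remain in April 2090 after the 12th (30 − 12).
Full months from May 2090 through September 2091 contribute their day counts.
Then 18 days into October 2091.
Total: 18 + 31 + 30 + 31 + 31 + 30 + 31 + 30 + 31 + 31 + 28 + 31 + 30 + 31 + 30 + 31 + 31 + 30 + 18 = 554.

554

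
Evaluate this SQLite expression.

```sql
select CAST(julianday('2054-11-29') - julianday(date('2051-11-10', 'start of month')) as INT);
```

1124

`start of month` rewinds 2051-11-10 to 2051-11-01.
29 days remain in November 2051 after the 1st (30 − 1).
Full months from December 2051 through October 2054 contribute their day counts.
Then 29 days into November 2054.
Total: 29 + 31 + 31 + 29 + 31 + 30 + 31 + 30 + 31 + 31 + 30 + 31 + 30 + 31 + 31 + 28 + 31 + 30 + 31 + 30 + 31 + 31 + 30 + 31 + 30 + 31 + 31 + 28 + 31 + 30 + 31 + 30 + 31 + 31 + 30 + 31 + 29 = 1124.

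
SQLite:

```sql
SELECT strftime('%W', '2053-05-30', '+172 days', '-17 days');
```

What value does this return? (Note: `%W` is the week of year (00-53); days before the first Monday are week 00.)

First apply '+172 days', '-17 days': 2053-05-30 → 2053-11-01.
2053-11-01 is a Saturday. SQLite's %W counts Mondays since the year started; the result is 43.

43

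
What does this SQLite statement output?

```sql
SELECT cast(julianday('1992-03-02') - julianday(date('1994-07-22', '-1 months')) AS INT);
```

-842

Adding -1 month to 1994-07-22 gives 1994-06-22.
29 days remain in March 1992 after the 2nd (31 − 2).
Full months from April 1992 through May 1994 contribute their day counts.
Then 22 days into June 1994.
Total: 29 + 30 + 31 + 30 + 31 + 31 + 30 + 31 + 30 + 31 + 31 + 28 + 31 + 30 + 31 + 30 + 31 + 31 + 30 + 31 + 30 + 31 + 31 + 28 + 31 + 30 + 31 + 22 = 842.
The subtraction is earlier − later, so the result is −842 → -842.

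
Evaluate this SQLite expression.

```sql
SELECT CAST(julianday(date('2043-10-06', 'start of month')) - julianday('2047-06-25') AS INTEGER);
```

-1363

`start of month` rewinds 2043-10-06 to 2043-10-01.
30 days remain in October 2043 after the 1st (31 − 1).
Full months from November 2043 through May 2047 contribute their day counts.
Then 25 days into June 2047.
Total: 30 + 30 + 31 + 31 + 29 + 31 + 30 + 31 + 30 + 31 + 31 + 30 + 31 + 30 + 31 + 31 + 28 + 31 + 30 + 31 + 30 + 31 + 31 + 30 + 31 + 30 + 31 + 31 + 28 + 31 + 30 + 31 + 30 + 31 + 31 + 30 + 31 + 30 + 31 + 31 + 28 + 31 + 30 + 31 + 25 = 1363.
The subtraction is earlier − later, so the result is −1363 → -1363.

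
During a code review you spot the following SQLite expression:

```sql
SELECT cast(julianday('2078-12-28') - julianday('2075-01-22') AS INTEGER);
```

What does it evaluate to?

1436

9 days remain in January 2075 after the 22nd (31 − 22).
Full months from February 2075 through November 2078 contribute their day counts.
Then 28 days into December 2078.
Total: 9 + 28 + 31 + 30 + 31 + 30 + 31 + 31 + 30 + 31 + 30 + 31 + 31 + 29 + 31 + 30 + 31 + 30 + 31 + 31 + 30 + 31 + 30 + 31 + 31 + 28 + 31 + 30 + 31 + 30 + 31 + 31 + 30 + 31 + 30 + 31 + 31 + 28 + 31 + 30 + 31 + 30 + 31 + 31 + 30 + 31 + 30 + 28 = 1436.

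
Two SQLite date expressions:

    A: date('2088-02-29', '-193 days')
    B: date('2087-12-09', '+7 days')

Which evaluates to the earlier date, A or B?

A

A = 2087-08-20.
B = 2087-12-16.
A is earlier.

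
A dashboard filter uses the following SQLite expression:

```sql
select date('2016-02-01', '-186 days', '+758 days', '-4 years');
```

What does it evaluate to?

Applying '-186 days' to 2016-02-01: counting 186 days back gives 2015-07-30.
Applying '+758 days' to 2015-07-30: counting 758 days forward gives 2017-08-26.
Adding -4 years to 2017-08-26 gives 2013-08-26.

2013-08-26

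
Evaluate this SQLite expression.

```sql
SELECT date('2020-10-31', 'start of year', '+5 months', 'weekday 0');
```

2020-06-07

`start of year` rewinds 2020-10-31 to 2020-01-01.
Adding +5 months to 2020-01-01 gives 2020-06-01.
`weekday 0` advances to the next Sunday; 2020-06-01 is a Monday, so it moves forward to 2020-06-07.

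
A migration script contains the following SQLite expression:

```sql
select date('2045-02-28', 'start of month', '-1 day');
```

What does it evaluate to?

2045-01-31

`start of month` rewinds 2045-02-28 to 2045-02-01.
Going back 1 day from 2045-02-01 reaches 2045-01-31 (last day of January, 31 days).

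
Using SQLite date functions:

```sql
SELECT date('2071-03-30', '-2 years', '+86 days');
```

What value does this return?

Adding -2 years to 2071-03-30 gives 2069-03-30.
Applying '+86 days' to 2069-03-30: counting 86 days forward gives 2069-06-24.

2069-06-24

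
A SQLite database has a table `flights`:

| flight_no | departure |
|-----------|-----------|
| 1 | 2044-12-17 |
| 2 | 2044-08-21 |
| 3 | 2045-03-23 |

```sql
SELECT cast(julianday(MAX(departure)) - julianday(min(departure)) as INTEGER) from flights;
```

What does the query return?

MIN = 2044-08-21, MAX = 2045-03-23.
10 days remain in August 2044 after the 21st (31 − 21).
Full months from September 2044 through February 2045 contribute their day counts.
Then 23 days into March 2045.
Total: 10 + 30 + 31 + 30 + 31 + 31 + 28 + 23 = 214.

214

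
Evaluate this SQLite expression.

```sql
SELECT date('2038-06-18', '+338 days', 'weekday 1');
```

2039-05-23

Applying '+338 days' to 2038-06-18: counting 338 days forward gives 2039-05-22.
`weekday 1` advances to the next Monday; 2039-05-22 is a Sunday, so it moves forward to 2039-05-23.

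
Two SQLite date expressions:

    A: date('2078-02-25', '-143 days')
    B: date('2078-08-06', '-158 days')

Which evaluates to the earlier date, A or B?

A

A = 2077-10-05.
B = 2078-03-01.
A is earlier.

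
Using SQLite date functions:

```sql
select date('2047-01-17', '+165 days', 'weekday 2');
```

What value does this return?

Applying '+165 days' to 2047-01-17: counting 165 days forward gives 2047-07-01.
`weekday 2` advances to the next Tuesday; 2047-07-01 is a Monday, so it moves forward to 2047-07-02.

2047-07-02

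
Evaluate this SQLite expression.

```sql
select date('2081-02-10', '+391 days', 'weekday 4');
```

Applying '+391 days' to 2081-02-10: counting 391 days forward gives 2082-03-08.
`weekday 4` advances to the next Thursday; 2082-03-08 is a Sunday, so it moves forward to 2082-03-12.

2082-03-12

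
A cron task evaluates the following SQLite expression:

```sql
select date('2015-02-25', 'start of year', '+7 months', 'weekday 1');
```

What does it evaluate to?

2015-08-03

`start of year` rewinds 2015-02-25 to 2015-01-01.
Adding +7 months to 2015-01-01 gives 2015-08-01.
`weekday 1` advances to the next Monday; 2015-08-01 is a Saturday, so it moves forward to 2015-08-03.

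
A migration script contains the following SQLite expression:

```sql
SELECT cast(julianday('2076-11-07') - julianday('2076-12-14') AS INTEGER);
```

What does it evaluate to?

-37

23 days remain in November 2076 after the 7th (30 − 7).
Then 14 days into December 2076.
Total: 23 + 14 = 37.
The subtraction is earlier − later, so the result is −37 → -37.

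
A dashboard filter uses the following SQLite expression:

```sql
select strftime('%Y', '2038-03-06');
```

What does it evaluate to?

2038

`%Y` extracts the 4-digit year: 2038.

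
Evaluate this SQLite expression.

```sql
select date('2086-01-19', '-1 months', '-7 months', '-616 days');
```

2083-09-11

Adding -1 month to 2086-01-19 gives 2085-12-19.
Adding -7 months to 2085-12-19 gives 2085-05-19.
Applying '-616 days' to 2085-05-19: counting 616 days back gives 2083-09-11.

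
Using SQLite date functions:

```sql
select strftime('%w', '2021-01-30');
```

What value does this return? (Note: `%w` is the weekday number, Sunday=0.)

6

2021-01-30 is a Saturday; with Sunday=0 that is 6.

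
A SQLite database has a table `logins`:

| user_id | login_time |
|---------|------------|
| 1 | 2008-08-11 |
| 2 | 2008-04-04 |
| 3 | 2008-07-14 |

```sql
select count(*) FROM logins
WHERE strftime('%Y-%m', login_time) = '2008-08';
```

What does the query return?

Rows with year-month 2008-08: 2008-08-11 → 1.

1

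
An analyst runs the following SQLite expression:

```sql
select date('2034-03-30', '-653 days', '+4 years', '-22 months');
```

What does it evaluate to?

Applying '-653 days' to 2034-03-30: counting 653 days back gives 2032-06-15.
Adding +4 years to 2032-06-15 gives 2036-06-15.
Adding -22 months to 2036-06-15 gives 2034-08-15.

2034-08-15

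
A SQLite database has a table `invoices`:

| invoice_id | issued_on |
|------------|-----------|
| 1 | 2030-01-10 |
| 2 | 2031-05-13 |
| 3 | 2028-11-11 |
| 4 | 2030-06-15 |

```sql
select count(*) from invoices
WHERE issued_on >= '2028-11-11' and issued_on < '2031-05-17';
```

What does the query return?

4

Rows in [2028-11-11, 2031-05-17): 2030-01-10, 2031-05-13, 2028-11-11, 2030-06-15 → 4 rows.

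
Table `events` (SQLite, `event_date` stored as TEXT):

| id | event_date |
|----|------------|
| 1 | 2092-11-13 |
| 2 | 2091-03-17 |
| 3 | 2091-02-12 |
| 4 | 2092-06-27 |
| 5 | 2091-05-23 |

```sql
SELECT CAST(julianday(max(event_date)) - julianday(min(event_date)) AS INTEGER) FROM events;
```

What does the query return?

MIN = 2091-02-12, MAX = 2092-11-13.
16 days remain in February 2091 after the 12th (28 − 12).
Full months from March 2091 through October 2092 contribute their day counts.
Then 13 days into November 2092.
Total: 16 + 31 + 30 + 31 + 30 + 31 + 31 + 30 + 31 + 30 + 31 + 31 + 29 + 31 + 30 + 31 + 30 + 31 + 31 + 30 + 31 + 13 = 640.

640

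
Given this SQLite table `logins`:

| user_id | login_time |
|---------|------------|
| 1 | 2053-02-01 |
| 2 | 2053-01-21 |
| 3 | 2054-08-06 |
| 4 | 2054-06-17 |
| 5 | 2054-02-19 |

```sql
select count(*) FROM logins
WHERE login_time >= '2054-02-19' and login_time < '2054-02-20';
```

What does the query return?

1

Rows in [2054-02-19, 2054-02-20): 2054-02-19 → 1 row.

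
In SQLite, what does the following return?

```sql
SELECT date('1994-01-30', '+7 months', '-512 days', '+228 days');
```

1993-11-19

Adding +7 months to 1994-01-30 gives 1994-08-30.
Applying '-512 days' to 1994-08-30: counting 512 days back gives 1993-04-05.
Applying '+228 days' to 1993-04-05: counting 228 days forward gives 1993-11-19.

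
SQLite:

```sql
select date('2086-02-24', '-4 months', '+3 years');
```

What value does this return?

Adding -4 months to 2086-02-24 gives 2085-10-24.
Adding +3 years to 2085-10-24 gives 2088-10-24.

2088-10-24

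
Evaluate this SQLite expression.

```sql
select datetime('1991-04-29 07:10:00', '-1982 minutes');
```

1982 minutes = 33h 2m; -1982 minutes from 1991-04-29 07:10:00 is 1991-04-27 22:08:00 (crosses midnight).

1991-04-27 22:08:00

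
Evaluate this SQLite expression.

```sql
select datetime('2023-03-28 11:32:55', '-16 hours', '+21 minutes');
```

-16 hours from 2023-03-28 11:32:55 is 2023-03-27 19:32:55 (crosses midnight).
+21 minutes from 2023-03-27 19:32:55 is 2023-03-27 19:53:55.

2023-03-27 19:53:55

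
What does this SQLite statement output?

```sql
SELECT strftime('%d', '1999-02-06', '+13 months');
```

First apply '+13 months': 1999-02-06 → 2000-03-06.
`%d` extracts the 2-digit day of month: 06.

06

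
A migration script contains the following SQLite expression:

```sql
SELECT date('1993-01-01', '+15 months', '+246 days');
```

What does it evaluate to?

1994-12-03

Adding +15 months to 1993-01-01 gives 1994-04-01.
Applying '+246 days' to 1994-04-01: counting 246 days forward gives 1994-12-03.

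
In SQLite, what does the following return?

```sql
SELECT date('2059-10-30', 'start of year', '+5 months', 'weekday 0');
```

2059-06-01

`start of year` rewinds 2059-10-30 to 2059-01-01.
Adding +5 months to 2059-01-01 gives 2059-06-01.
`weekday 0` advances to the next Sunday; 2059-06-01 is already a Sunday, so it stays at 2059-06-01.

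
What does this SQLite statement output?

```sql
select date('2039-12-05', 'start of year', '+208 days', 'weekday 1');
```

2039-08-01

`start of year` rewinds 2039-12-05 to 2039-01-01.
Applying '+208 days' to 2039-01-01: counting 208 days forward gives 2039-07-28.
`weekday 1` advances to the next Monday; 2039-07-28 is a Thursday, so it moves forward to 2039-08-01.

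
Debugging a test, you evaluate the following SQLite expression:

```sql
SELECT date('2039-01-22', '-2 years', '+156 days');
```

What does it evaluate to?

2037-06-27

Adding -2 years to 2039-01-22 gives 2037-01-22.
Applying '+156 days' to 2037-01-22: counting 156 days forward gives 2037-06-27.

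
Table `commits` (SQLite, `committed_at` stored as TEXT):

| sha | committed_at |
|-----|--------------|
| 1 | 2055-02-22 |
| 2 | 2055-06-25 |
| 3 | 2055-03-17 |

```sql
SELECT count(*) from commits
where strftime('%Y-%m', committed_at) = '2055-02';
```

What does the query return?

1

Rows with year-month 2055-02: 2055-02-22 → 1.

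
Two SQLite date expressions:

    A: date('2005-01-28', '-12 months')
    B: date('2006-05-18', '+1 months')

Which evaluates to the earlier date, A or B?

A = 2004-01-28.
B = 2006-06-18.
A is earlier.

A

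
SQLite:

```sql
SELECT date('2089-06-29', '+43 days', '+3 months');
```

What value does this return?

2089-11-11

Applying '+43 days' to 2089-06-29: counting 43 days forward gives 2089-08-11.
Adding +3 months to 2089-08-11 gives 2089-11-11.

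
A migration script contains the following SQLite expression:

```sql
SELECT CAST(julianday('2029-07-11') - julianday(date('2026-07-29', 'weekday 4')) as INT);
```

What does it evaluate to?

`weekday 4` advances to the next Thursday; 2026-07-29 is a Wednesday, so it moves forward to 2026-07-30.
1 day remains in July 2026 after the 30th (31 − 30).
Full months from August 2026 through June 2029 contribute their day counts.
Then 11 days into July 2029.
Total: 1 + 31 + 30 + 31 + 30 + 31 + 31 + 28 + 31 + 30 + 31 + 30 + 31 + 31 + 30 + 31 + 30 + 31 + 31 + 29 + 31 + 30 + 31 + 30 + 31 + 31 + 30 + 31 + 30 + 31 + 31 + 28 + 31 + 30 + 31 + 30 + 11 = 1077.

1077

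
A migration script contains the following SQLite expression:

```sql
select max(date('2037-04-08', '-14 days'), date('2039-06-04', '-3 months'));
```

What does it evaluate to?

2039-03-04

date('2037-04-08', '-14 days') → 2037-03-25.
date('2039-06-04', '-3 months') → 2039-03-04.
Later of the two is 2039-03-04.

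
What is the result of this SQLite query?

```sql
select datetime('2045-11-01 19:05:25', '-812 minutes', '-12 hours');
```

812 minutes = 13h 32m; -812 minutes from 2045-11-01 19:05:25 is 2045-11-01 05:33:25.
-12 hours from 2045-11-01 05:33:25 is 2045-10-31 17:33:25 (crosses midnight).

2045-10-31 17:33:25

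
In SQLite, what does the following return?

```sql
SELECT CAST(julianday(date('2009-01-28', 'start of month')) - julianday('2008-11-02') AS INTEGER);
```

`start of month` rewinds 2009-01-28 to 2009-01-01.
28 days remain in November 2008 after the 2nd (30 − 2).
December 2008: 31 days.
Then 1 day into January 2009.
Total: 28 + 31 + 1 = 60.

60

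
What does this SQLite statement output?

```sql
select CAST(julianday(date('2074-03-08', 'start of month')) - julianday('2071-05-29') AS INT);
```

1007

`start of month` rewinds 2074-03-08 to 2074-03-01.
2 days remain in May 2071 after the 29th (31 − 29).
Full months from June 2071 through February 2074 contribute their day counts.
Then 1 day into March 2074.
Total: 2 + 30 + 31 + 31 + 30 + 31 + 30 + 31 + 31 + 29 + 31 + 30 + 31 + 30 + 31 + 31 + 30 + 31 + 30 + 31 + 31 + 28 + 31 + 30 + 31 + 30 + 31 + 31 + 30 + 31 + 30 + 31 + 31 + 28 + 1 = 1007.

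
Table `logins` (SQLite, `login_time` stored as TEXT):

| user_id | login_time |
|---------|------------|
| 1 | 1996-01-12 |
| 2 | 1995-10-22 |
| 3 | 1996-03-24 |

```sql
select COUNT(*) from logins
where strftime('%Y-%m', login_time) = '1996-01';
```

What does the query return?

1

Rows with year-month 1996-01: 1996-01-12 → 1.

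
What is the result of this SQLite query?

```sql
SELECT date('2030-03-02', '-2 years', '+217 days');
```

2028-10-05

Adding -2 years to 2030-03-02 gives 2028-03-02.
Applying '+217 days' to 2028-03-02: counting 217 days forward gives 2028-10-05.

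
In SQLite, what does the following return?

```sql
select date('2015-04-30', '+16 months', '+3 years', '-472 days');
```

2018-05-15

Adding +16 months to 2015-04-30 gives 2016-08-30.
Adding +3 years to 2016-08-30 gives 2019-08-30.
Applying '-472 days' to 2019-08-30: counting 472 days back gives 2018-05-15.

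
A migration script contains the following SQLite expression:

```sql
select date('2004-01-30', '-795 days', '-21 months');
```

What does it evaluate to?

Applying '-795 days' to 2004-01-30: counting 795 days back gives 2001-11-26.
Adding -21 months to 2001-11-26 gives 2000-02-26.

2000-02-26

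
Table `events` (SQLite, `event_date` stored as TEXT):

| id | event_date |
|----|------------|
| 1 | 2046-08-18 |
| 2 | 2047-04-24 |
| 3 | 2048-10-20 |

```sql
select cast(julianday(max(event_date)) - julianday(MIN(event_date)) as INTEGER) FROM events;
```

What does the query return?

MIN = 2046-08-18, MAX = 2048-10-20.
13 days remain in August 2046 after the 18th (31 − 18).
Full months from September 2046 through September 2048 contribute their day counts.
Then 20 days into October 2048.
Total: 13 + 30 + 31 + 30 + 31 + 31 + 28 + 31 + 30 + 31 + 30 + 31 + 31 + 30 + 31 + 30 + 31 + 31 + 29 + 31 + 30 + 31 + 30 + 31 + 31 + 30 + 20 = 794.

794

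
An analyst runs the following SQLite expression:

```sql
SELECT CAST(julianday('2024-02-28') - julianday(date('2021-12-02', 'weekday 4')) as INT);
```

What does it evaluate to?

818

`weekday 4` advances to the next Thursday; 2021-12-02 is already a Thursday, so it stays at 2021-12-02.
29 days remain in December 2021 after the 2nd (31 − 2).
Full months from January 2022 through January 2024 contribute their day counts.
Then 28 days into February 2024.
Total: 29 + 31 + 28 + 31 + 30 + 31 + 30 + 31 + 31 + 30 + 31 + 30 + 31 + 31 + 28 + 31 + 30 + 31 + 30 + 31 + 31 + 30 + 31 + 30 + 31 + 31 + 28 = 818.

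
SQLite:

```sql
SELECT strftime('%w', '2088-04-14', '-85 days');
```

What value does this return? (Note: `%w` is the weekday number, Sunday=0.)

2

First apply '-85 days': 2088-04-14 → 2088-01-20.
2088-01-20 is a Tuesday; with Sunday=0 that is 2.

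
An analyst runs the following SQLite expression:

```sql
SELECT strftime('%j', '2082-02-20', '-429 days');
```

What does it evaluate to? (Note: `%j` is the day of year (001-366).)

353

First apply '-429 days': 2082-02-20 → 2080-12-18.
Day-of-year for 2080-12-18: days since 2080-01-01 inclusive = 353, zero-padded to 353.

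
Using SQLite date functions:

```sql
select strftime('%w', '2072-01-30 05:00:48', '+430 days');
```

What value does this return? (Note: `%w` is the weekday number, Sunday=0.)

First apply '+430 days': 2072-01-30 05:00:48 → 2073-04-04 05:00:48.
2073-04-04 is a Tuesday; with Sunday=0 that is 2.

2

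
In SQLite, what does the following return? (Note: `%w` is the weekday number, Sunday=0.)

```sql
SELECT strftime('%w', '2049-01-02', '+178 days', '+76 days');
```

First apply '+178 days', '+76 days': 2049-01-02 → 2049-09-13.
2049-09-13 is a Monday; with Sunday=0 that is 1.

1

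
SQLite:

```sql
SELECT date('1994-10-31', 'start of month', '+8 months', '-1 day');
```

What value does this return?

`start of month` rewinds 1994-10-31 to 1994-10-01.
Adding +8 months to 1994-10-01 gives 1995-06-01.
Going back 1 day from 1995-06-01 reaches 1995-05-31 (last day of May, 31 days).

1995-05-31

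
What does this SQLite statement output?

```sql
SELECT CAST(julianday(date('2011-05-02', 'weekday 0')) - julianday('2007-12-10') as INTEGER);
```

`weekday 0` advances to the next Sunday; 2011-05-02 is a Monday, so it moves forward to 2011-05-08.
21 days remain in December 2007 after the 10th (31 − 10).
Full months from January 2008 through April 2011 contribute their day counts.
Then 8 days into May 2011.
Total: 21 + 31 + 29 + 31 + 30 + 31 + 30 + 31 + 31 + 30 + 31 + 30 + 31 + 31 + 28 + 31 + 30 + 31 + 30 + 31 + 31 + 30 + 31 + 30 + 31 + 31 + 28 + 31 + 30 + 31 + 30 + 31 + 31 + 30 + 31 + 30 + 31 + 31 + 28 + 31 + 30 + 8 = 1245.

1245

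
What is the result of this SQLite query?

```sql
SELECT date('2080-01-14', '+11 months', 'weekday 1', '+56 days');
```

Adding +11 months to 2080-01-14 gives 2080-12-14.
`weekday 1` advances to the next Monday; 2080-12-14 is a Saturday, so it moves forward to 2080-12-16.
Applying '+56 days' to 2080-12-16: counting 56 days forward gives 2081-02-10.

2081-02-10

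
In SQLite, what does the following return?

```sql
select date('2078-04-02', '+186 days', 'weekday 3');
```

2078-10-05

Applying '+186 days' to 2078-04-02: counting 186 days forward gives 2078-10-05.
`weekday 3` advances to the next Wednesday; 2078-10-05 is already a Wednesday, so it stays at 2078-10-05.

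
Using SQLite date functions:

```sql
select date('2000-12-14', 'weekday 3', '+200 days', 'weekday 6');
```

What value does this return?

2001-07-14

`weekday 3` advances to the next Wednesday; 2000-12-14 is a Thursday, so it moves forward to 2000-12-20.
Applying '+200 days' to 2000-12-20: counting 200 days forward gives 2001-07-08.
`weekday 6` advances to the next Saturday; 2001-07-08 is a Sunday, so it moves forward to 2001-07-14.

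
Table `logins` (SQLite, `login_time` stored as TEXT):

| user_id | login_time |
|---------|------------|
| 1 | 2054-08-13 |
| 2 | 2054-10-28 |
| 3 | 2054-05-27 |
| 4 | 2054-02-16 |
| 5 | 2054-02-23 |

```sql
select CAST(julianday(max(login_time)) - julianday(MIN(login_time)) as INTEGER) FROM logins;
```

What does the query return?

254

MIN = 2054-02-16, MAX = 2054-10-28.
12 days remain in February 2054 after the 16th (28 − 16).
Full months from March 2054 through September 2054 contribute their day counts.
Then 28 days into October 2054.
Total: 12 + 31 + 30 + 31 + 30 + 31 + 31 + 30 + 28 = 254.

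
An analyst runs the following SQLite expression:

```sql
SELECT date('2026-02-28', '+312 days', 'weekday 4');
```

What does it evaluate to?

2027-01-07

Applying '+312 days' to 2026-02-28: counting 312 days forward gives 2027-01-06.
`weekday 4` advances to the next Thursday; 2027-01-06 is a Wednesday, so it moves forward to 2027-01-07.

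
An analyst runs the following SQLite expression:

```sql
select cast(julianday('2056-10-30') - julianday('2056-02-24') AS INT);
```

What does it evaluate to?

249

5 days remain in February 2056 after the 24th (29 − 24).
Full months from March 2056 through September 2056 contribute their day counts.
Then 30 days into October 2056.
Total: 5 + 31 + 30 + 31 + 30 + 31 + 31 + 30 + 30 = 249.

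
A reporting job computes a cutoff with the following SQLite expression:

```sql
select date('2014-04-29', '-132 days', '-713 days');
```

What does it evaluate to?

Applying '-132 days' to 2014-04-29: counting 132 days back gives 2013-12-18.
Applying '-713 days' to 2013-12-18: counting 713 days back gives 2012-01-05.

2012-01-05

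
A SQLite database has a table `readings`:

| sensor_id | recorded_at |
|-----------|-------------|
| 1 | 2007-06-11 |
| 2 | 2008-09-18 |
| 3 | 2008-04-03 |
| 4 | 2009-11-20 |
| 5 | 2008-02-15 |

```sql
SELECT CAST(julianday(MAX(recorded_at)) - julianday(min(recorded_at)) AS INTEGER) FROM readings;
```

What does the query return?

MIN = 2007-06-11, MAX = 2009-11-20.
19 days remain in June 2007 after the 11th (30 − 11).
Full months from July 2007 through October 2009 contribute their day counts.
Then 20 days into November 2009.
Total: 19 + 31 + 31 + 30 + 31 + 30 + 31 + 31 + 29 + 31 + 30 + 31 + 30 + 31 + 31 + 30 + 31 + 30 + 31 + 31 + 28 + 31 + 30 + 31 + 30 + 31 + 31 + 30 + 31 + 20 = 893.

893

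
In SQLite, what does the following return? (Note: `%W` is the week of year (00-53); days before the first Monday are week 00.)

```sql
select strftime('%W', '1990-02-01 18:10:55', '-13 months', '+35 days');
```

05

First apply '-13 months', '+35 days': 1990-02-01 18:10:55 → 1989-02-05 18:10:55.
1989-02-05 is a Sunday. SQLite's %W counts Mondays since the year started; the result is 05.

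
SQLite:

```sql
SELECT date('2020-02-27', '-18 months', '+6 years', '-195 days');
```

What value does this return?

2024-02-14

Adding -18 months to 2020-02-27 gives 2018-08-27.
Adding +6 years to 2018-08-27 gives 2024-08-27.
Applying '-195 days' to 2024-08-27: counting 195 days back gives 2024-02-14.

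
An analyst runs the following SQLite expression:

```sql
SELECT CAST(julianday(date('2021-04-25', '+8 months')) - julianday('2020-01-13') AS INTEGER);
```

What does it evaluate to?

712

Adding +8 months to 2021-04-25 gives 2021-12-25.
18 days remain in January 2020 after the 13th (31 − 13).
Full months from February 2020 through November 2021 contribute their day counts.
Then 25 days into December 2021.
Total: 18 + 29 + 31 + 30 + 31 + 30 + 31 + 31 + 30 + 31 + 30 + 31 + 31 + 28 + 31 + 30 + 31 + 30 + 31 + 31 + 30 + 31 + 30 + 25 = 712.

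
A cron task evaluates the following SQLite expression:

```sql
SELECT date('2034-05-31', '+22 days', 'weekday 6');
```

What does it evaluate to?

May 2034 has 31 days; 0 remain after the 31st, so 1 days reach 2034-06-01.
Advancing 21 more days within June lands on 2034-06-22.
`weekday 6` advances to the next Saturday; 2034-06-22 is a Thursday, so it moves forward to 2034-06-24.

2034-06-24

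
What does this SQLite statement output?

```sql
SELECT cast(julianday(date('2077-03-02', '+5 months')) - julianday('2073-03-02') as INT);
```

1614

Adding +5 months to 2077-03-02 gives 2077-08-02.
29 days remain in March 2073 after the 2nd (31 − 2).
Full months from April 2073 through July 2077 contribute their day counts.
Then 2 days into August 2077.
Total: 29 + 30 + 31 + 30 + 31 + 31 + 30 + 31 + 30 + 31 + 31 + 28 + 31 + 30 + 31 + 30 + 31 + 31 + 30 + 31 + 30 + 31 + 31 + 28 + 31 + 30 + 31 + 30 + 31 + 31 + 30 + 31 + 30 + 31 + 31 + 29 + 31 + 30 + 31 + 30 + 31 + 31 + 30 + 31 + 30 + 31 + 31 + 28 + 31 + 30 + 31 + 30 + 31 + 2 = 1614.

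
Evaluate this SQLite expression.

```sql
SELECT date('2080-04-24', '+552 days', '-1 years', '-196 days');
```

2080-04-15

Applying '+552 days' to 2080-04-24: counting 552 days forward gives 2081-10-28.
Adding -1 year to 2081-10-28 gives 2080-10-28.
Applying '-196 days' to 2080-10-28: counting 196 days back gives 2080-04-15.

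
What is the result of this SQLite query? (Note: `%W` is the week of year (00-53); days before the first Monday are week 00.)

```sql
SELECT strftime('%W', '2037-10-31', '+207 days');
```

21

First apply '+207 days': 2037-10-31 → 2038-05-26.
2038-05-26 is a Wednesday. SQLite's %W counts Mondays since the year started; the result is 21.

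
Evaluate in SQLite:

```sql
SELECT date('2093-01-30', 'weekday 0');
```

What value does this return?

2093-02-01

`weekday 0` advances to the next Sunday; 2093-01-30 is a Friday, so it moves forward to 2093-02-01.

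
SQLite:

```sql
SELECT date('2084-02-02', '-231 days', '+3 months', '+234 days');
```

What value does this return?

Applying '-231 days' to 2084-02-02: counting 231 days back gives 2083-06-16.
Adding +3 months to 2083-06-16 gives 2083-09-16.
Applying '+234 days' to 2083-09-16: counting 234 days forward gives 2084-05-07.

2084-05-07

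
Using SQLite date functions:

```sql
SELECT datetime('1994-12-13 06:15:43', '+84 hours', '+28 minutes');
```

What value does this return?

+84 hours from 1994-12-13 06:15:43 is 1994-12-16 18:15:43 (crosses midnight).
+28 minutes from 1994-12-16 18:15:43 is 1994-12-16 18:43:43.

1994-12-16 18:43:43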